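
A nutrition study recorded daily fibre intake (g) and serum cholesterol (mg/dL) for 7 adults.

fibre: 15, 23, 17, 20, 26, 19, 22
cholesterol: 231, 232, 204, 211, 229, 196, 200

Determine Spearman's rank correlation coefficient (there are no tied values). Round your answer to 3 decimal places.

0.214

Rank fibre: 1, 6, 2, 4, 7, 3, 5
Rank cholesterol: 6, 7, 3, 4, 5, 1, 2
d = rank(fibre) − rank(cholesterol): -5, -1, -1, 0, 2, 2, 3; Σd² = 44
ρ = 1 − 6Σd² / [n(n²−1)] = 1 − 6×44 / (7×48) = 1 − 264/336 ≈ 0.214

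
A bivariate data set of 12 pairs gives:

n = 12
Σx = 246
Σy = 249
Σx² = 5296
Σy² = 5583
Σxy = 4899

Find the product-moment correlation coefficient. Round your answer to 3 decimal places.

-0.633

r = (nΣxy − ΣxΣy) / √[(nΣx² − (Σx)²)(nΣy² − (Σy)²)]
Numerator: 12×4899 − 246×249 = -2466
Denominator: √[(63552 − 60516)(66996 − 62001)] = √[3036 × 4995] = 3894.2034
r = -2466 / 3894.2034 ≈ -0.633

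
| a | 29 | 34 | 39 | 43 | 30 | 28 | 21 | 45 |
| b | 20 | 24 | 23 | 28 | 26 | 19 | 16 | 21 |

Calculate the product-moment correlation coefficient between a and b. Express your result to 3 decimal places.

n = 8, Σa = 269, Σb = 177, Σa² = 9517, Σb² = 4023, Σab = 6090
nΣab − ΣaΣb = 48720 − 47613 = 1107
nΣa² − (Σa)² = 76136 − 72361 = 3775; nΣb² − (Σb)² = 32184 − 31329 = 855
r = 1107 / √(3775 × 855) = 1107 / 1796.5592 ≈ 0.616

0.616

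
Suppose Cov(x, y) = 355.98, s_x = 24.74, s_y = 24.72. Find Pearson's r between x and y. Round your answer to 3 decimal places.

r = Cov(x,y) / (s_x · s_y) = 355.98 / (24.74 × 24.72)
  = 355.98 / 611.5728 ≈ 0.582

0.582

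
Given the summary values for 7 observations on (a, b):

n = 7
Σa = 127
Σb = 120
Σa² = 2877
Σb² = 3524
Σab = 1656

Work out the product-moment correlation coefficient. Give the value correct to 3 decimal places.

-0.569

r = (nΣab − ΣaΣb) / √[(nΣa² − (Σa)²)(nΣb² − (Σb)²)]
Numerator: 7×1656 − 127×120 = -3648
Denominator: √[(20139 − 16129)(24668 − 14400)] = √[4010 × 10268] = 6416.7500
r = -3648 / 6416.7500 ≈ -0.569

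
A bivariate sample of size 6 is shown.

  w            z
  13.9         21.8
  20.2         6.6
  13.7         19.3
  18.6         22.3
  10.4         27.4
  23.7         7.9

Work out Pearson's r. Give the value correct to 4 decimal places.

-0.8497

n = 6, Σw = 100.5, Σz = 105.3, Σw² = 1804.75, Σz² = 2201.75, Σwz = 1587.72
nΣwz − ΣwΣz = 9526.32 − 10582.65 = -1056.33
nΣw² − (Σw)² = 10828.5 − 10100.25 = 728.25; nΣz² − (Σz)² = 13210.5 − 11088.09 = 2122.41
r = -1056.33 / √(728.25 × 2122.41) = -1056.33 / 1243.2398 ≈ -0.8497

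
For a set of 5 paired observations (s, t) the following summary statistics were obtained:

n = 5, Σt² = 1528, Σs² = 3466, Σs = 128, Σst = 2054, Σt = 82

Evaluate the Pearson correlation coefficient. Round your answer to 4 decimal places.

r = (nΣst − ΣsΣt) / √[(nΣs² − (Σs)²)(nΣt² − (Σt)²)]
Numerator: 5×2054 − 128×82 = -226
Denominator: √[(17330 − 16384)(7640 − 6724)] = √[946 × 916] = 930.8792
r = -226 / 930.8792 ≈ -0.2428

-0.2428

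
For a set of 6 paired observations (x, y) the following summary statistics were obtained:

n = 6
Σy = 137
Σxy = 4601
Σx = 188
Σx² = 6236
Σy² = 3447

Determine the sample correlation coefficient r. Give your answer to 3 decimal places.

r = (nΣxy − ΣxΣy) / √[(nΣx² − (Σx)²)(nΣy² − (Σy)²)]
Numerator: 6×4601 − 188×137 = 1850
Denominator: √[(37416 − 35344)(20682 − 18769)] = √[2072 × 1913] = 1990.9134
r = 1850 / 1990.9134 ≈ 0.929

0.929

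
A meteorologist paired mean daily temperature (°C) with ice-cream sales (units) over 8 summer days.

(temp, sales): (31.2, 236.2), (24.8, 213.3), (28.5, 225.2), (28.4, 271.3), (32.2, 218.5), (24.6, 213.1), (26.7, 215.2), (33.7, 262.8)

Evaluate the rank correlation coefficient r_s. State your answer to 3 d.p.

0.690

Rank temp: 6, 2, 5, 4, 7, 1, 3, 8
Rank sales: 6, 2, 5, 8, 4, 1, 3, 7
d = rank(temp) − rank(sales): 0, 0, 0, -4, 3, 0, 0, 1; Σd² = 26
ρ = 1 − 6Σd² / [n(n²−1)] = 1 − 6×26 / (8×63) = 1 − 156/504 ≈ 0.690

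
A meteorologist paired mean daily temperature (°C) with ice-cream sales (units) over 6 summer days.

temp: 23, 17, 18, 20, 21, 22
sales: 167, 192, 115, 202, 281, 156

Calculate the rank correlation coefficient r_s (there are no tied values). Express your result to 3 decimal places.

Rank temp: 6, 1, 2, 3, 4, 5
Rank sales: 3, 4, 1, 5, 6, 2
d = rank(temp) − rank(sales): 3, -3, 1, -2, -2, 3; Σd² = 36
ρ = 1 − 6Σd² / [n(n²−1)] = 1 − 6×36 / (6×35) = 1 − 216/210 ≈ -0.029

-0.029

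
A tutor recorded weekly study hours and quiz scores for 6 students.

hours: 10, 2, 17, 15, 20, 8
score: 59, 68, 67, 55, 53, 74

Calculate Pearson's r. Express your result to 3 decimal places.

-0.623

n = 6, Σx = 72, Σy = 376, Σx² = 1082, Σy² = 23904, Σxy = 4342
nΣxy − ΣxΣy = 26052 − 27072 = -1020
nΣx² − (Σx)² = 6492 − 5184 = 1308; nΣy² − (Σy)² = 143424 − 141376 = 2048
r = -1020 / √(1308 × 2048) = -1020 / 1636.6991 ≈ -0.623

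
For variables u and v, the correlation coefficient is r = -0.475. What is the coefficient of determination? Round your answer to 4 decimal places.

r² = (-0.475)² = 0.2256

0.2256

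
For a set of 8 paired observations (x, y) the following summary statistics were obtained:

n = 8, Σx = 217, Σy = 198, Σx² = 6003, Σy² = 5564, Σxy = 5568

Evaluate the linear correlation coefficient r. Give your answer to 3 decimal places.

r = (nΣxy − ΣxΣy) / √[(nΣx² − (Σx)²)(nΣy² − (Σy)²)]
Numerator: 8×5568 − 217×198 = 1578
Denominator: √[(48024 − 47089)(44512 − 39204)] = √[935 × 5308] = 2227.7747
r = 1578 / 2227.7747 ≈ 0.708

0.708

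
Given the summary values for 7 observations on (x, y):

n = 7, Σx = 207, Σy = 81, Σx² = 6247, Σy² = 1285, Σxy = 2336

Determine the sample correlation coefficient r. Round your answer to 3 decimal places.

-0.284

r = (nΣxy − ΣxΣy) / √[(nΣx² − (Σx)²)(nΣy² − (Σy)²)]
Numerator: 7×2336 − 207×81 = -415
Denominator: √[(43729 − 42849)(8995 − 6561)] = √[880 × 2434] = 1463.5300
r = -415 / 1463.5300 ≈ -0.284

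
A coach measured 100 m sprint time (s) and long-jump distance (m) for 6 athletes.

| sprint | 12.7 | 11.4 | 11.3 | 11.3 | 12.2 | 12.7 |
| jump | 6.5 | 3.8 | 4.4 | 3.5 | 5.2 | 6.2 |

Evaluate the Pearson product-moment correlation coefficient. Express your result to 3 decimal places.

0.962

n = 6, Σx = 71.6, Σy = 29.6, Σx² = 856.76, Σy² = 153.78, Σxy = 357.32
nΣxy − ΣxΣy = 2143.92 − 2119.36 = 24.56
nΣx² − (Σx)² = 5140.56 − 5126.56 = 14; nΣy² − (Σy)² = 922.68 − 876.16 = 46.52
r = 24.56 / √(14 × 46.52) = 24.56 / 25.5202 ≈ 0.962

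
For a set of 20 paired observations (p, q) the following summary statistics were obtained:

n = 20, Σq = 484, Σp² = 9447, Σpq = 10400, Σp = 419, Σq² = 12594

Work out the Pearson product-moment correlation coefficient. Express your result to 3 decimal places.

0.339

r = (nΣpq − ΣpΣq) / √[(nΣp² − (Σp)²)(nΣq² − (Σq)²)]
Numerator: 20×10400 − 419×484 = 5204
Denominator: √[(188940 − 175561)(251880 − 234256)] = √[13379 × 17624] = 15355.5038
r = 5204 / 15355.5038 ≈ 0.339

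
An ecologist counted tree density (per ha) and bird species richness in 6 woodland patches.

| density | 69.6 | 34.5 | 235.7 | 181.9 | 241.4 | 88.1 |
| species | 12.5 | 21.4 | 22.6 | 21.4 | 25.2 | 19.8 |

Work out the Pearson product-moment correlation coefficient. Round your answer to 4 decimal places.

n = 6, Σx = 851.2, Σy = 122.9, Σx² = 160712.08, Σy² = 2610.01, Σxy = 18655.44
nΣxy − ΣxΣy = 111932.64 − 104612.48 = 7320.16
nΣx² − (Σx)² = 964272.48 − 724541.44 = 239731.04; nΣy² − (Σy)² = 15660.06 − 15104.41 = 555.65
r = 7320.16 / √(239731.04 × 555.65) = 7320.16 / 11541.5143 ≈ 0.6342

0.6342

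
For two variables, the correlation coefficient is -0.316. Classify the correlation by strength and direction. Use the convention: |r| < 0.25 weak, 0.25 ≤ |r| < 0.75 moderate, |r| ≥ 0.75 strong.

moderate negative

r = -0.316 < 0 so the relationship is negative.
|r| = 0.316, which falls in the moderate range.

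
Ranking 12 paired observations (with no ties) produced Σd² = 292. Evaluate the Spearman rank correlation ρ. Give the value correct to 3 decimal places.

-0.021

ρ = 1 − 6Σd² / [n(n²−1)] = 1 − 6×292 / (12×143)
  = 1 − 1752/1716 = 1 − 1.0210 ≈ -0.021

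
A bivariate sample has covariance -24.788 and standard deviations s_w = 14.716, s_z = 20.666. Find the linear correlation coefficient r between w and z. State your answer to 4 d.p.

r = Cov(w,z) / (s_w · s_z) = -24.788 / (14.716 × 20.666)
  = -24.788 / 304.1209 ≈ -0.0815

-0.0815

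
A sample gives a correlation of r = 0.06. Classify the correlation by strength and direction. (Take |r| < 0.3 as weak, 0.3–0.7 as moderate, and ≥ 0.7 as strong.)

r = 0.06 > 0 so the relationship is positive.
|r| = 0.06, which falls in the weak range.

weak positive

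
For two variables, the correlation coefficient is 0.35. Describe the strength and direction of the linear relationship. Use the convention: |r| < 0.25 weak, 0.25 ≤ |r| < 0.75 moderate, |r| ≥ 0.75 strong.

r = 0.35 > 0 so the relationship is positive.
|r| = 0.35, which falls in the moderate range.

moderate positive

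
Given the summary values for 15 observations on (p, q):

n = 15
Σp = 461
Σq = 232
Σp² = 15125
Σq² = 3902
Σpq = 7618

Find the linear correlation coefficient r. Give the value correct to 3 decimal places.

0.890

r = (nΣpq − ΣpΣq) / √[(nΣp² − (Σp)²)(nΣq² − (Σq)²)]
Numerator: 15×7618 − 461×232 = 7318
Denominator: √[(226875 − 212521)(58530 − 53824)] = √[14354 × 4706] = 8218.8761
r = 7318 / 8218.8761 ≈ 0.890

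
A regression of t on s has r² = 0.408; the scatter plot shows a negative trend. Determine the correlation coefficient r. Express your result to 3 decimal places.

|r| = √0.408 = 0.639
The association is negative, so r = −0.639.

-0.639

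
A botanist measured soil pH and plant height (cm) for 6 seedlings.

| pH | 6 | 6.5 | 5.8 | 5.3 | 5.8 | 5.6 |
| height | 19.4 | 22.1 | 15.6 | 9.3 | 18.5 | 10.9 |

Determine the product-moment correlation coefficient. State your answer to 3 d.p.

n = 6, Σx = 35, Σy = 95.8, Σx² = 204.98, Σy² = 1655.68, Σxy = 568.16
nΣxy − ΣxΣy = 3408.96 − 3353 = 55.96
nΣx² − (Σx)² = 1229.88 − 1225 = 4.88; nΣy² − (Σy)² = 9934.08 − 9177.64 = 756.44
r = 55.96 / √(4.88 × 756.44) = 55.96 / 60.7571 ≈ 0.921

0.921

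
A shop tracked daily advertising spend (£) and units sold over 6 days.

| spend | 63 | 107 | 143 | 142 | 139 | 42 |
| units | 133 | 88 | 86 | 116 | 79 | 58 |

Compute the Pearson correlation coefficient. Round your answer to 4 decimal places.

n = 6, Σx = 636, Σy = 560, Σx² = 77116, Σy² = 55890, Σxy = 59982
nΣxy − ΣxΣy = 359892 − 356160 = 3732
nΣx² − (Σx)² = 462696 − 404496 = 58200; nΣy² − (Σy)² = 335340 − 313600 = 21740
r = 3732 / √(58200 × 21740) = 3732 / 35570.6058 ≈ 0.1049

0.1049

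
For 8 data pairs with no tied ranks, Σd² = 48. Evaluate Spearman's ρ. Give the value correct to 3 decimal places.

0.429

ρ = 1 − 6Σd² / [n(n²−1)] = 1 − 6×48 / (8×63)
  = 1 − 288/504 = 1 − 0.5714 ≈ 0.429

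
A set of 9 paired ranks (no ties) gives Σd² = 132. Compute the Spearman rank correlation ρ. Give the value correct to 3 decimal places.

ρ = 1 − 6Σd² / [n(n²−1)] = 1 − 6×132 / (9×80)
  = 1 − 792/720 = 1 − 1.1000 ≈ -0.100

-0.100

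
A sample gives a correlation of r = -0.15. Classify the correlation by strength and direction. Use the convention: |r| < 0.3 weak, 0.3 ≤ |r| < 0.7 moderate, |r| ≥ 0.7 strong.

weak negative

r = -0.15 < 0 so the relationship is negative.
|r| = 0.15, which falls in the weak range.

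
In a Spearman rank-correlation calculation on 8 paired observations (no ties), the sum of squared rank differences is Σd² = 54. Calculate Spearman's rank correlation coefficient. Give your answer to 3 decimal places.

ρ = 1 − 6Σd² / [n(n²−1)] = 1 − 6×54 / (8×63)
  = 1 − 324/504 = 1 − 0.6429 ≈ 0.357

0.357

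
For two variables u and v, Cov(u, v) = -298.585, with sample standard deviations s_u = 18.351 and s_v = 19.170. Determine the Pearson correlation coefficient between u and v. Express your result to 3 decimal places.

-0.849

r = Cov(u,v) / (s_u · s_v) = -298.585 / (18.351 × 19.170)
  = -298.585 / 351.7887 ≈ -0.849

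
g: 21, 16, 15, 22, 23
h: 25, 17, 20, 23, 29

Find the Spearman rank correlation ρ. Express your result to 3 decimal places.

Rank g: 3, 2, 1, 4, 5
Rank h: 4, 1, 2, 3, 5
d = rank(g) − rank(h): -1, 1, -1, 1, 0; Σd² = 4
ρ = 1 − 6Σd² / [n(n²−1)] = 1 − 6×4 / (5×24) = 1 − 24/120 ≈ 0.800

0.800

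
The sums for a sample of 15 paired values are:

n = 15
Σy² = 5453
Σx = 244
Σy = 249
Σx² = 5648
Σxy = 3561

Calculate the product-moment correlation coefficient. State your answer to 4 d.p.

-0.3288

r = (nΣxy − ΣxΣy) / √[(nΣx² − (Σx)²)(nΣy² − (Σy)²)]
Numerator: 15×3561 − 244×249 = -7341
Denominator: √[(84720 − 59536)(81795 − 62001)] = √[25184 × 19794] = 22326.9366
r = -7341 / 22326.9366 ≈ -0.3288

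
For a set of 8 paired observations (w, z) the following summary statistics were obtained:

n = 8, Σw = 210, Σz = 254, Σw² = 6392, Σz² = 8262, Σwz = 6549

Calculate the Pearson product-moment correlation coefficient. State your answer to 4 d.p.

r = (nΣwz − ΣwΣz) / √[(nΣw² − (Σw)²)(nΣz² − (Σz)²)]
Numerator: 8×6549 − 210×254 = -948
Denominator: √[(51136 − 44100)(66096 − 64516)] = √[7036 × 1580] = 3334.1986
r = -948 / 3334.1986 ≈ -0.2843

-0.2843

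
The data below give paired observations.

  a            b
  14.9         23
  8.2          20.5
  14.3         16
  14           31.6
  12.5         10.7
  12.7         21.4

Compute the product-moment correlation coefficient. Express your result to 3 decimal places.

n = 6, Σa = 76.6, Σb = 123.2, Σa² = 1007.28, Σb² = 2776.26, Σab = 1587.53
nΣab − ΣaΣb = 9525.18 − 9437.12 = 88.06
nΣa² − (Σa)² = 6043.68 − 5867.56 = 176.12; nΣb² − (Σb)² = 16657.56 − 15178.24 = 1479.32
r = 88.06 / √(176.12 × 1479.32) = 88.06 / 510.4291 ≈ 0.173

0.173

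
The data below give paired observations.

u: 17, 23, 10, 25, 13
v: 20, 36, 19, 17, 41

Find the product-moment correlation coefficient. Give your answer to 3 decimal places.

-0.088

n = 5, Σu = 88, Σv = 133, Σu² = 1712, Σv² = 4027, Σuv = 2316
nΣuv − ΣuΣv = 11580 − 11704 = -124
nΣu² − (Σu)² = 8560 − 7744 = 816; nΣv² − (Σv)² = 20135 − 17689 = 2446
r = -124 / √(816 × 2446) = -124 / 1412.7760 ≈ -0.088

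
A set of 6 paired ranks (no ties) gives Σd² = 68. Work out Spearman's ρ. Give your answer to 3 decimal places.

ρ = 1 − 6Σd² / [n(n²−1)] = 1 − 6×68 / (6×35)
  = 1 − 408/210 = 1 − 1.9429 ≈ -0.943

-0.943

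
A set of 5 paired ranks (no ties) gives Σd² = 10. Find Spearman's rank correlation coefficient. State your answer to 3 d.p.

0.500

ρ = 1 − 6Σd² / [n(n²−1)] = 1 − 6×10 / (5×24)
  = 1 − 60/120 = 1 − 0.5000 ≈ 0.500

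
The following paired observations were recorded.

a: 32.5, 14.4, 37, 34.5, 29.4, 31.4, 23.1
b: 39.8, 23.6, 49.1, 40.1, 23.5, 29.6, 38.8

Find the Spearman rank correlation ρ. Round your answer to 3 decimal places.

0.821

Rank a: 5, 1, 7, 6, 3, 4, 2
Rank b: 5, 2, 7, 6, 1, 3, 4
d = rank(a) − rank(b): 0, -1, 0, 0, 2, 1, -2; Σd² = 10
ρ = 1 − 6Σd² / [n(n²−1)] = 1 − 6×10 / (7×48) = 1 − 60/336 ≈ 0.821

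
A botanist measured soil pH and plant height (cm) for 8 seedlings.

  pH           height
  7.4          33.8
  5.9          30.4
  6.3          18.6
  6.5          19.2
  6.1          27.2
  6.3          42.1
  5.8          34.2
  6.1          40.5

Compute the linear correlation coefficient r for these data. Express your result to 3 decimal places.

n = 8, Σx = 50.4, Σy = 246, Σx² = 319.26, Σy² = 8103.34, Σxy = 1548.02
nΣxy − ΣxΣy = 12384.16 − 12398.4 = -14.24
nΣx² − (Σx)² = 2554.08 − 2540.16 = 13.92; nΣy² − (Σy)² = 64826.72 − 60516 = 4310.72
r = -14.24 / √(13.92 × 4310.72) = -14.24 / 244.9596 ≈ -0.058

-0.058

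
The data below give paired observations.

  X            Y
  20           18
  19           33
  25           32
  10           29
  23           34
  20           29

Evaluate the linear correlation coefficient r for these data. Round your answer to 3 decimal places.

n = 6, ΣX = 117, ΣY = 175, ΣX² = 2415, ΣY² = 5275, ΣXY = 3439
nΣXY − ΣXΣY = 20634 − 20475 = 159
nΣX² − (ΣX)² = 14490 − 13689 = 801; nΣY² − (ΣY)² = 31650 − 30625 = 1025
r = 159 / √(801 × 1025) = 159 / 906.1043 ≈ 0.175

0.175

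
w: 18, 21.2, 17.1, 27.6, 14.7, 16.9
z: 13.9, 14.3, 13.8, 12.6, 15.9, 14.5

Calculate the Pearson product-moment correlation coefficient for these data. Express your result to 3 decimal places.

n = 6, Σw = 115.5, Σz = 85, Σw² = 2329.31, Σz² = 1209.96, Σwz = 1615.88
nΣwz − ΣwΣz = 9695.28 − 9817.5 = -122.22
nΣw² − (Σw)² = 13975.86 − 13340.25 = 635.61; nΣz² − (Σz)² = 7259.76 − 7225 = 34.76
r = -122.22 / √(635.61 × 34.76) = -122.22 / 148.6398 ≈ -0.822

-0.822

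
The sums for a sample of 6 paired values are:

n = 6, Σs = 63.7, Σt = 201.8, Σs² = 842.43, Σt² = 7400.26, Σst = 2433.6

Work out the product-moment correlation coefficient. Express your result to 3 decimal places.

0.912

r = (nΣst − ΣsΣt) / √[(nΣs² − (Σs)²)(nΣt² − (Σt)²)]
Numerator: 6×2433.6 − 63.7×201.8 = 1746.94
Denominator: √[(5054.58 − 4057.69)(44401.56 − 40723.24)] = √[996.89 × 3678.32] = 1914.9100
r = 1746.94 / 1914.9100 ≈ 0.912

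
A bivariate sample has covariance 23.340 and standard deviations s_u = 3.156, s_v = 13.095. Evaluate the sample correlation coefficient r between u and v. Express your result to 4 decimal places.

0.5648

r = Cov(u,v) / (s_u · s_v) = 23.340 / (3.156 × 13.095)
  = 23.340 / 41.3278 ≈ 0.5648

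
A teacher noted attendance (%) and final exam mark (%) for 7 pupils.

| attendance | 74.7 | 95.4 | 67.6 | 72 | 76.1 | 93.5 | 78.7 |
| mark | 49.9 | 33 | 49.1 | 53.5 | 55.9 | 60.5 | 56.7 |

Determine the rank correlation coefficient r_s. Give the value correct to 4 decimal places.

Rank attendance: 3, 7, 1, 2, 4, 6, 5
Rank mark: 3, 1, 2, 4, 5, 7, 6
d = rank(attendance) − rank(mark): 0, 6, -1, -2, -1, -1, -1; Σd² = 44
ρ = 1 − 6Σd² / [n(n²−1)] = 1 − 6×44 / (7×48) = 1 − 264/336 ≈ 0.2143

0.2143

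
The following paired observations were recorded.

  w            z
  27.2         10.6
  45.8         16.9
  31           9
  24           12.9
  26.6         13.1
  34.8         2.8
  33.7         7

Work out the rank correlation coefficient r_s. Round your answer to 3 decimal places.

-0.214

Rank w: 3, 7, 4, 1, 2, 6, 5
Rank z: 4, 7, 3, 5, 6, 1, 2
d = rank(w) − rank(z): -1, 0, 1, -4, -4, 5, 3; Σd² = 68
ρ = 1 − 6Σd² / [n(n²−1)] = 1 − 6×68 / (7×48) = 1 − 408/336 ≈ -0.214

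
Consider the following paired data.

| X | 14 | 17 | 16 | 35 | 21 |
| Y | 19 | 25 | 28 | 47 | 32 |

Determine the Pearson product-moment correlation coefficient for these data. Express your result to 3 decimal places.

n = 5, ΣX = 103, ΣY = 151, ΣX² = 2407, ΣY² = 5003, ΣXY = 3456
nΣXY − ΣXΣY = 17280 − 15553 = 1727
nΣX² − (ΣX)² = 12035 − 10609 = 1426; nΣY² − (ΣY)² = 25015 − 22801 = 2214
r = 1727 / √(1426 × 2214) = 1727 / 1776.8410 ≈ 0.972

0.972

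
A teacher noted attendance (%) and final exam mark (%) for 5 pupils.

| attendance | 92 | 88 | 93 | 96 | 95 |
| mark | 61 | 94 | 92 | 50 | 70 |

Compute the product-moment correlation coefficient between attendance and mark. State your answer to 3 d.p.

n = 5, Σx = 464, Σy = 367, Σx² = 43098, Σy² = 28421, Σxy = 33890
nΣxy − ΣxΣy = 169450 − 170288 = -838
nΣx² − (Σx)² = 215490 − 215296 = 194; nΣy² − (Σy)² = 142105 − 134689 = 7416
r = -838 / √(194 × 7416) = -838 / 1199.4599 ≈ -0.699

-0.699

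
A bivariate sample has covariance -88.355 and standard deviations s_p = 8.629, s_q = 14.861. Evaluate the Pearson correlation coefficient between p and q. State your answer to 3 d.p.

r = Cov(p,q) / (s_p · s_q) = -88.355 / (8.629 × 14.861)
  = -88.355 / 128.2356 ≈ -0.689

-0.689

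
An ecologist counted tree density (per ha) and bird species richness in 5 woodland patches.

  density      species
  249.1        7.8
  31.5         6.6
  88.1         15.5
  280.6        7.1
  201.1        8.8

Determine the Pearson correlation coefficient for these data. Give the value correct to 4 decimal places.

n = 5, Σx = 850.4, Σy = 45.8, Σx² = 189982.24, Σy² = 472.5, Σxy = 7278.37
nΣxy − ΣxΣy = 36391.85 − 38948.32 = -2556.47
nΣx² − (Σx)² = 949911.2 − 723180.16 = 226731.04; nΣy² − (Σy)² = 2362.5 − 2097.64 = 264.86
r = -2556.47 / √(226731.04 × 264.86) = -2556.47 / 7749.3215 ≈ -0.3299

-0.3299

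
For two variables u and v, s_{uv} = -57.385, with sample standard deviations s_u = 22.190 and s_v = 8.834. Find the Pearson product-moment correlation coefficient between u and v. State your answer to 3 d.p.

-0.293

r = Cov(u,v) / (s_u · s_v) = -57.385 / (22.190 × 8.834)
  = -57.385 / 196.0265 ≈ -0.293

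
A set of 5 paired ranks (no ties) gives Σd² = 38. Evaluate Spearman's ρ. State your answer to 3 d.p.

ρ = 1 − 6Σd² / [n(n²−1)] = 1 − 6×38 / (5×24)
  = 1 − 228/120 = 1 − 1.9000 ≈ -0.900

-0.900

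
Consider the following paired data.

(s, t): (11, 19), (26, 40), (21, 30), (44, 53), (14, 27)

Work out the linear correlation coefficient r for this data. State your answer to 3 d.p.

n = 5, Σs = 116, Σt = 169, Σs² = 3370, Σt² = 6399, Σst = 4589
nΣst − ΣsΣt = 22945 − 19604 = 3341
nΣs² − (Σs)² = 16850 − 13456 = 3394; nΣt² − (Σt)² = 31995 − 28561 = 3434
r = 3341 / √(3394 × 3434) = 3341 / 3413.9414 ≈ 0.979

0.979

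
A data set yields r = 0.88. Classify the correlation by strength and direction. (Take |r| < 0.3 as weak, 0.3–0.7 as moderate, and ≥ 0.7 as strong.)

strong positive

r = 0.88 > 0 so the relationship is positive.
|r| = 0.88, which falls in the strong range.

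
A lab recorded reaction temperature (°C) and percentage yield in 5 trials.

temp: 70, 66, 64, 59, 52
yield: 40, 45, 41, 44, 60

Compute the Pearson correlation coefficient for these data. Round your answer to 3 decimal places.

-0.872

n = 5, Σx = 311, Σy = 230, Σx² = 19537, Σy² = 10842, Σxy = 14110
nΣxy − ΣxΣy = 70550 − 71530 = -980
nΣx² − (Σx)² = 97685 − 96721 = 964; nΣy² − (Σy)² = 54210 − 52900 = 1310
r = -980 / √(964 × 1310) = -980 / 1123.7615 ≈ -0.872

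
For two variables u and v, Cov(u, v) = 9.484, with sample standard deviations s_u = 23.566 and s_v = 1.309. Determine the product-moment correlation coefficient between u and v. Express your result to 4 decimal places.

r = Cov(u,v) / (s_u · s_v) = 9.484 / (23.566 × 1.309)
  = 9.484 / 30.8479 ≈ 0.3074

0.3074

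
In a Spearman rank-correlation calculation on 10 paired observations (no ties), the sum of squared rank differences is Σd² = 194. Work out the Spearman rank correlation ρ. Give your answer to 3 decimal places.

-0.176

ρ = 1 − 6Σd² / [n(n²−1)] = 1 − 6×194 / (10×99)
  = 1 − 1164/990 = 1 − 1.1758 ≈ -0.176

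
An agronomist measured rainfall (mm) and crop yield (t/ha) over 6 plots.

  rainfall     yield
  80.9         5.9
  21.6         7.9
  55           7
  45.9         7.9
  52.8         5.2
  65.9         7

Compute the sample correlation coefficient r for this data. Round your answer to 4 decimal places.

-0.5955

n = 6, Σx = 322.1, Σy = 40.9, Σx² = 19273.83, Σy² = 284.67, Σxy = 2131.42
nΣxy − ΣxΣy = 12788.52 − 13173.89 = -385.37
nΣx² − (Σx)² = 115642.98 − 103748.41 = 11894.57; nΣy² − (Σy)² = 1708.02 − 1672.81 = 35.21
r = -385.37 / √(11894.57 × 35.21) = -385.37 / 647.1536 ≈ -0.5955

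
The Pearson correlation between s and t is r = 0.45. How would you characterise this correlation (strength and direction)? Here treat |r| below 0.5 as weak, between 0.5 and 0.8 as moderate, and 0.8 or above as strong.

r = 0.45 > 0 so the relationship is positive.
|r| = 0.45, which falls in the weak range.

weak positive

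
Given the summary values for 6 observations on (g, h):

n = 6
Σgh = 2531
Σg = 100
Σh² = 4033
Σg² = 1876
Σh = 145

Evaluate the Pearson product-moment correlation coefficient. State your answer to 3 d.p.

r = (nΣgh − ΣgΣh) / √[(nΣg² − (Σg)²)(nΣh² − (Σh)²)]
Numerator: 6×2531 − 100×145 = 686
Denominator: √[(11256 − 10000)(24198 − 21025)] = √[1256 × 3173] = 1996.3186
r = 686 / 1996.3186 ≈ 0.344

0.344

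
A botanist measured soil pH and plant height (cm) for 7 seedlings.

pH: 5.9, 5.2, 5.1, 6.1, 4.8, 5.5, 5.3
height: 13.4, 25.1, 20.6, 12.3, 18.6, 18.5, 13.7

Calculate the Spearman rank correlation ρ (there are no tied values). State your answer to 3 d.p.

-0.821

Rank pH: 6, 3, 2, 7, 1, 5, 4
Rank height: 2, 7, 6, 1, 5, 4, 3
d = rank(pH) − rank(height): 4, -4, -4, 6, -4, 1, 1; Σd² = 102
ρ = 1 − 6Σd² / [n(n²−1)] = 1 − 6×102 / (7×48) = 1 − 612/336 ≈ -0.821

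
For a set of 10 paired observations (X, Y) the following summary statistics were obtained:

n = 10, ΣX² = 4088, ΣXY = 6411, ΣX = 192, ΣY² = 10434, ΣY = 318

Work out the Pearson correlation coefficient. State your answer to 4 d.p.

0.8498

r = (nΣXY − ΣXΣY) / √[(nΣX² − (ΣX)²)(nΣY² − (ΣY)²)]
Numerator: 10×6411 − 192×318 = 3054
Denominator: √[(40880 − 36864)(104340 − 101124)] = √[4016 × 3216] = 3593.8080
r = 3054 / 3593.8080 ≈ 0.8498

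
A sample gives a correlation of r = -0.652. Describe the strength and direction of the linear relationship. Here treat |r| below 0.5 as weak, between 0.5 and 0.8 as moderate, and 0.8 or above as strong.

moderate negative

r = -0.652 < 0 so the relationship is negative.
|r| = 0.652, which falls in the moderate range.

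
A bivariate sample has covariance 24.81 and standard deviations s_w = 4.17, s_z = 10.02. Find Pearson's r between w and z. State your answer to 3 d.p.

r = Cov(w,z) / (s_w · s_z) = 24.81 / (4.17 × 10.02)
  = 24.81 / 41.7834 ≈ 0.594

0.594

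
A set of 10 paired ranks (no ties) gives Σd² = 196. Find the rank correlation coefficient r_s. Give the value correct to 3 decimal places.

-0.188

ρ = 1 − 6Σd² / [n(n²−1)] = 1 − 6×196 / (10×99)
  = 1 − 1176/990 = 1 − 1.1879 ≈ -0.188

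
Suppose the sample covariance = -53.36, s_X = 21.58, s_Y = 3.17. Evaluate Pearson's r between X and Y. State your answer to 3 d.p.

-0.780

r = Cov(X,Y) / (s_X · s_Y) = -53.36 / (21.58 × 3.17)
  = -53.36 / 68.4086 ≈ -0.780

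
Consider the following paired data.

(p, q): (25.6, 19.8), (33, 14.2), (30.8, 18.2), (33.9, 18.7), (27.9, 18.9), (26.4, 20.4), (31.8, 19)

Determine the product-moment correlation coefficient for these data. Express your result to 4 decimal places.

-0.6271

n = 7, Σp = 209.4, Σq = 129.2, Σp² = 6328.82, Σq² = 2408.98, Σpq = 3840.04
nΣpq − ΣpΣq = 26880.28 − 27054.48 = -174.2
nΣp² − (Σp)² = 44301.74 − 43848.36 = 453.38; nΣq² − (Σq)² = 16862.86 − 16692.64 = 170.22
r = -174.2 / √(453.38 × 170.22) = -174.2 / 277.8027 ≈ -0.6271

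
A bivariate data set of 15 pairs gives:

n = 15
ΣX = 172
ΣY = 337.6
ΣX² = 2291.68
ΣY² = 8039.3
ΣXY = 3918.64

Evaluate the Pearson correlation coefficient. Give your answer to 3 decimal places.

0.127

r = (nΣXY − ΣXΣY) / √[(nΣX² − (ΣX)²)(nΣY² − (ΣY)²)]
Numerator: 15×3918.64 − 172×337.6 = 712.4
Denominator: √[(34375.2 − 29584)(120589.5 − 113973.76)] = √[4791.2 × 6615.74] = 5630.0385
r = 712.4 / 5630.0385 ≈ 0.127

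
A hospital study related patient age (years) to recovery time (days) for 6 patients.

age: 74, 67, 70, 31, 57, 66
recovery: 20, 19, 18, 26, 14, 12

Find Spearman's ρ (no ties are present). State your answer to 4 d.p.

0.0286

Rank age: 6, 4, 5, 1, 2, 3
Rank recovery: 5, 4, 3, 6, 2, 1
d = rank(age) − rank(recovery): 1, 0, 2, -5, 0, 2; Σd² = 34
ρ = 1 − 6Σd² / [n(n²−1)] = 1 − 6×34 / (6×35) = 1 − 204/210 ≈ 0.0286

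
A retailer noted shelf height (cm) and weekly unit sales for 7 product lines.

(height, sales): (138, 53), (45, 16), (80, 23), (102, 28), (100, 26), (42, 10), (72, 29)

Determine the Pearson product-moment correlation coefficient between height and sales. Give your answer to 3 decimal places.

n = 7, Σx = 579, Σy = 185, Σx² = 54821, Σy² = 5995, Σxy = 17838
nΣxy − ΣxΣy = 124866 − 107115 = 17751
nΣx² − (Σx)² = 383747 − 335241 = 48506; nΣy² − (Σy)² = 41965 − 34225 = 7740
r = 17751 / √(48506 × 7740) = 17751 / 19376.1823 ≈ 0.916

0.916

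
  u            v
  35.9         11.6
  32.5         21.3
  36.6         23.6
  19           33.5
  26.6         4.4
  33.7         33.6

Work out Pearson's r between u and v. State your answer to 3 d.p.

n = 6, Σu = 184.3, Σv = 128, Σu² = 5888.87, Σv² = 3415.78, Σuv = 3858.31
nΣuv − ΣuΣv = 23149.86 − 23590.4 = -440.54
nΣu² − (Σu)² = 35333.22 − 33966.49 = 1366.73; nΣv² − (Σv)² = 20494.68 − 16384 = 4110.68
r = -440.54 / √(1366.73 × 4110.68) = -440.54 / 2370.2721 ≈ -0.186

-0.186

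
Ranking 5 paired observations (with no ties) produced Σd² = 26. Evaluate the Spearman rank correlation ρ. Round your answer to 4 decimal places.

-0.3000

ρ = 1 − 6Σd² / [n(n²−1)] = 1 − 6×26 / (5×24)
  = 1 − 156/120 = 1 − 1.30000 ≈ -0.3000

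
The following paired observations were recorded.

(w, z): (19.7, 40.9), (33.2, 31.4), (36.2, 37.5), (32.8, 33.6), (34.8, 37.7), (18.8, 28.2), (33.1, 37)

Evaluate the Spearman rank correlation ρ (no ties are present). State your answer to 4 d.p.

0.3214

Rank w: 2, 5, 7, 3, 6, 1, 4
Rank z: 7, 2, 5, 3, 6, 1, 4
d = rank(w) − rank(z): -5, 3, 2, 0, 0, 0, 0; Σd² = 38
ρ = 1 − 6Σd² / [n(n²−1)] = 1 − 6×38 / (7×48) = 1 − 228/336 ≈ 0.3214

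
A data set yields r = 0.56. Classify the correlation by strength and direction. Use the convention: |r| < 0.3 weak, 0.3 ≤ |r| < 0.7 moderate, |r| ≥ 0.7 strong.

moderate positive

r = 0.56 > 0 so the relationship is positive.
|r| = 0.56, which falls in the moderate range.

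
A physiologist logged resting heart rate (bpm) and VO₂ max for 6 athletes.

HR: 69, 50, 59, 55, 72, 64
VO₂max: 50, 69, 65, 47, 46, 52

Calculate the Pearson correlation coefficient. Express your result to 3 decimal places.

n = 6, Σx = 369, Σy = 329, Σx² = 23047, Σy² = 18515, Σxy = 19960
nΣxy − ΣxΣy = 119760 − 121401 = -1641
nΣx² − (Σx)² = 138282 − 136161 = 2121; nΣy² − (Σy)² = 111090 − 108241 = 2849
r = -1641 / √(2121 × 2849) = -1641 / 2458.1963 ≈ -0.668

-0.668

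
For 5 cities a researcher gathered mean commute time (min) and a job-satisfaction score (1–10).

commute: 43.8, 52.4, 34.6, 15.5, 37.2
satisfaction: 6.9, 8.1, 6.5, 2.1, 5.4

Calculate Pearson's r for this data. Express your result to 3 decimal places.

0.965

n = 5, Σx = 183.5, Σy = 29, Σx² = 7485.45, Σy² = 189.04, Σxy = 1184.99
nΣxy − ΣxΣy = 5924.95 − 5321.5 = 603.45
nΣx² − (Σx)² = 37427.25 − 33672.25 = 3755; nΣy² − (Σy)² = 945.2 − 841 = 104.2
r = 603.45 / √(3755 × 104.2) = 603.45 / 625.5166 ≈ 0.965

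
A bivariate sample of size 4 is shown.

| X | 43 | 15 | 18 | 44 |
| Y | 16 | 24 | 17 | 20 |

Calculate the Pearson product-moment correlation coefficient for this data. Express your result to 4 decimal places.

n = 4, ΣX = 120, ΣY = 77, ΣX² = 4334, ΣY² = 1521, ΣXY = 2234
nΣXY − ΣXΣY = 8936 − 9240 = -304
nΣX² − (ΣX)² = 17336 − 14400 = 2936; nΣY² − (ΣY)² = 6084 − 5929 = 155
r = -304 / √(2936 × 155) = -304 / 674.5962 ≈ -0.4506

-0.4506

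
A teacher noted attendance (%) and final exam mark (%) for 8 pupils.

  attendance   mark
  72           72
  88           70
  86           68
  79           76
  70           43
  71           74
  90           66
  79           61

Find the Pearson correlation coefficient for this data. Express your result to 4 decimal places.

0.2564

n = 8, Σx = 635, Σy = 530, Σx² = 50847, Σy² = 35886, Σxy = 42219
nΣxy − ΣxΣy = 337752 − 336550 = 1202
nΣx² − (Σx)² = 406776 − 403225 = 3551; nΣy² − (Σy)² = 287088 − 280900 = 6188
r = 1202 / √(3551 × 6188) = 1202 / 4687.5994 ≈ 0.2564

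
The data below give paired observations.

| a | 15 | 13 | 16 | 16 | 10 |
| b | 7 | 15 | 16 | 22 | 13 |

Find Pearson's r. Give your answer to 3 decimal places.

0.290

n = 5, Σa = 70, Σb = 73, Σa² = 1006, Σb² = 1183, Σab = 1038
nΣab − ΣaΣb = 5190 − 5110 = 80
nΣa² − (Σa)² = 5030 − 4900 = 130; nΣb² − (Σb)² = 5915 − 5329 = 586
r = 80 / √(130 × 586) = 80 / 276.0072 ≈ 0.290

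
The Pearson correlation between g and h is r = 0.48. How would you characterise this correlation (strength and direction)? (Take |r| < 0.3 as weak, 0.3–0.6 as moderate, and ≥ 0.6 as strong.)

moderate positive

r = 0.48 > 0 so the relationship is positive.
|r| = 0.48, which falls in the moderate range.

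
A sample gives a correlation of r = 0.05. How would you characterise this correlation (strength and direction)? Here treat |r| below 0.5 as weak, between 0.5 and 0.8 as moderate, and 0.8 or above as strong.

r = 0.05 > 0 so the relationship is positive.
|r| = 0.05, which falls in the weak range.

weak positive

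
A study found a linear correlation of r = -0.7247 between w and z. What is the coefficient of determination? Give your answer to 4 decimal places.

0.5252

r² = (-0.7247)² = 0.5252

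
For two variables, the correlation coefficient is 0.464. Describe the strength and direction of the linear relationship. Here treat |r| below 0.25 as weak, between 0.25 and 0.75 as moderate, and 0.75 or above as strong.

r = 0.464 > 0 so the relationship is positive.
|r| = 0.464, which falls in the moderate range.

moderate positive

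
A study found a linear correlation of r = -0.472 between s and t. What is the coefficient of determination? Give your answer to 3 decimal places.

0.223

r² = (-0.472)² = 0.223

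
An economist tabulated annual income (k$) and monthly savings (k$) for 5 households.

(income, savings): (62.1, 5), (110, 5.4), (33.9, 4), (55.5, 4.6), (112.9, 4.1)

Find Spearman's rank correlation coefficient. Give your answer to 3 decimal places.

Rank income: 3, 4, 1, 2, 5
Rank savings: 4, 5, 1, 3, 2
d = rank(income) − rank(savings): -1, -1, 0, -1, 3; Σd² = 12
ρ = 1 − 6Σd² / [n(n²−1)] = 1 − 6×12 / (5×24) = 1 − 72/120 ≈ 0.400

0.400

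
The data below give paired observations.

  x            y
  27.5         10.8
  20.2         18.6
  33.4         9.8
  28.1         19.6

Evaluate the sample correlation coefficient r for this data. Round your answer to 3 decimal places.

-0.654

n = 4, Σx = 109.2, Σy = 58.8, Σx² = 3069.46, Σy² = 942.8, Σxy = 1550.8
nΣxy − ΣxΣy = 6203.2 − 6420.96 = -217.76
nΣx² − (Σx)² = 12277.84 − 11924.64 = 353.2; nΣy² − (Σy)² = 3771.2 − 3457.44 = 313.76
r = -217.76 / √(353.2 × 313.76) = -217.76 / 332.8964 ≈ -0.654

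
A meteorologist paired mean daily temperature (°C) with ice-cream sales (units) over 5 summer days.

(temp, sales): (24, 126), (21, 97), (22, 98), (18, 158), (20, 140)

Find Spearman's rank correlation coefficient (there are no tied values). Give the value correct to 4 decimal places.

Rank temp: 5, 3, 4, 1, 2
Rank sales: 3, 1, 2, 5, 4
d = rank(temp) − rank(sales): 2, 2, 2, -4, -2; Σd² = 32
ρ = 1 − 6Σd² / [n(n²−1)] = 1 − 6×32 / (5×24) = 1 − 192/120 ≈ -0.6000

-0.6000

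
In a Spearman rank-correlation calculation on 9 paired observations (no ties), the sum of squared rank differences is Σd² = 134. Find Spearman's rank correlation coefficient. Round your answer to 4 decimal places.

ρ = 1 − 6Σd² / [n(n²−1)] = 1 − 6×134 / (9×80)
  = 1 − 804/720 = 1 − 1.11667 ≈ -0.1167

-0.1167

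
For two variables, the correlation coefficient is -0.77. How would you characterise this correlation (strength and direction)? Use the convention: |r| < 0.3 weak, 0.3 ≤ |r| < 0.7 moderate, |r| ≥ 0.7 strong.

r = -0.77 < 0 so the relationship is negative.
|r| = 0.77, which falls in the strong range.

strong negative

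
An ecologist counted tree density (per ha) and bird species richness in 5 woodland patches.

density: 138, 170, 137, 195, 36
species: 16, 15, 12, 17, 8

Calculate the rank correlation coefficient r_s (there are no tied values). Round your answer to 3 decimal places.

Rank density: 3, 4, 2, 5, 1
Rank species: 4, 3, 2, 5, 1
d = rank(density) − rank(species): -1, 1, 0, 0, 0; Σd² = 2
ρ = 1 − 6Σd² / [n(n²−1)] = 1 − 6×2 / (5×24) = 1 − 12/120 ≈ 0.900

0.900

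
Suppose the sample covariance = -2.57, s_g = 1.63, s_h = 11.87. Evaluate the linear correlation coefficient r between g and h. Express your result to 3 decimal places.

r = Cov(g,h) / (s_g · s_h) = -2.57 / (1.63 × 11.87)
  = -2.57 / 19.3481 ≈ -0.133

-0.133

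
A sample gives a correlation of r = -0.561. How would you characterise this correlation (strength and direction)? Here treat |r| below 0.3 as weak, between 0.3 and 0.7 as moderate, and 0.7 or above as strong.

r = -0.561 < 0 so the relationship is negative.
|r| = 0.561, which falls in the moderate range.

moderate negative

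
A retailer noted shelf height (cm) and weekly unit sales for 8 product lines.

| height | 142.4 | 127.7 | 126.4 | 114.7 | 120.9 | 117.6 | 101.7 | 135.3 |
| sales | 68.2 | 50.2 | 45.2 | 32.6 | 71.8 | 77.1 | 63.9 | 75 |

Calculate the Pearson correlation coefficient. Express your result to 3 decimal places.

n = 8, Σx = 986.7, Σy = 484, Σx² = 122813.65, Σy² = 31084.94, Σxy = 59968.43
nΣxy − ΣxΣy = 479747.44 − 477562.8 = 2184.64
nΣx² − (Σx)² = 982509.2 − 973576.89 = 8932.31; nΣy² − (Σy)² = 248679.52 − 234256 = 14423.52
r = 2184.64 / √(8932.31 × 14423.52) = 2184.64 / 11350.5662 ≈ 0.192

0.192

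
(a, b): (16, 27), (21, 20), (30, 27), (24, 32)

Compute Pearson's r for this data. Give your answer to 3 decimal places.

n = 4, Σa = 91, Σb = 106, Σa² = 2173, Σb² = 2882, Σab = 2430
nΣab − ΣaΣb = 9720 − 9646 = 74
nΣa² − (Σa)² = 8692 − 8281 = 411; nΣb² − (Σb)² = 11528 − 11236 = 292
r = 74 / √(411 × 292) = 74 / 346.4275 ≈ 0.214

0.214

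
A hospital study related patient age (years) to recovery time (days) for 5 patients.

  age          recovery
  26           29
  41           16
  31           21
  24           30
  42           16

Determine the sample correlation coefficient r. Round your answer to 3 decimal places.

-0.971

n = 5, Σx = 164, Σy = 112, Σx² = 5658, Σy² = 2694, Σxy = 3453
nΣxy − ΣxΣy = 17265 − 18368 = -1103
nΣx² − (Σx)² = 28290 − 26896 = 1394; nΣy² − (Σy)² = 13470 − 12544 = 926
r = -1103 / √(1394 × 926) = -1103 / 1136.1532 ≈ -0.971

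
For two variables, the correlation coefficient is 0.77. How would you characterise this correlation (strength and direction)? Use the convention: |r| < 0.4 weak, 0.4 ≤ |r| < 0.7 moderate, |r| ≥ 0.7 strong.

strong positive

r = 0.77 > 0 so the relationship is positive.
|r| = 0.77, which falls in the strong range.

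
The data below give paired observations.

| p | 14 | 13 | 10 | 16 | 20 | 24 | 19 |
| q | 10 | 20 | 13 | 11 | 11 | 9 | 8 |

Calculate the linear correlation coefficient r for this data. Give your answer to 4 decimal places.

n = 7, Σp = 116, Σq = 82, Σp² = 2058, Σq² = 1056, Σpq = 1294
nΣpq − ΣpΣq = 9058 − 9512 = -454
nΣp² − (Σp)² = 14406 − 13456 = 950; nΣq² − (Σq)² = 7392 − 6724 = 668
r = -454 / √(950 × 668) = -454 / 796.6179 ≈ -0.5699

-0.5699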